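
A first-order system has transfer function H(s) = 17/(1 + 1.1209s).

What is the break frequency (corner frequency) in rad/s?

Corner frequency = 1/τ = 1/1.1209 = 0.892 rad/s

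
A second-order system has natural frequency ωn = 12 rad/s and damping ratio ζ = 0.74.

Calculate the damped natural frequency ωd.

ωd = ωn√(1 - ζ²) = 12√(1 - 0.74²) = 8.07 rad/s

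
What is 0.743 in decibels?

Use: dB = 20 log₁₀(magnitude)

dB = 20 log₁₀(0.743) = -2.6 dB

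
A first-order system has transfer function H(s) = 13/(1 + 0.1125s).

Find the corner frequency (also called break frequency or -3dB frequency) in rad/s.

Corner frequency = 1/τ = 1/0.1125 = 8.889 rad/s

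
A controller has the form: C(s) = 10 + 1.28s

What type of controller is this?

This is a Proportional-Derivative (PD) controller.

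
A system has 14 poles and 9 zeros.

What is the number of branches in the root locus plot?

Root locus has n branches where n = number of poles = 14.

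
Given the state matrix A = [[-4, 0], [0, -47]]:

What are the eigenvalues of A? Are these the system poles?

For diagonal matrix, eigenvalues are diagonal entries: λ₁ = -4, λ₂ = -47. Eigenvalues of A = system poles.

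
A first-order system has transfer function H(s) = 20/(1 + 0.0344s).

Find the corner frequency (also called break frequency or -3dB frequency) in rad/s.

Corner frequency = 1/τ = 1/0.0344 = 29.07 rad/s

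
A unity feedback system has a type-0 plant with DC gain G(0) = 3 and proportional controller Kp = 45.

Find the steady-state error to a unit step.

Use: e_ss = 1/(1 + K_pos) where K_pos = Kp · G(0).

K_pos = Kp · G(0) = 45 × 3 = 135. e_ss = 1/(1 + 135) = 0.0074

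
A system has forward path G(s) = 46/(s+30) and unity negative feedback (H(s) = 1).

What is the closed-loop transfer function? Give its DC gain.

T(s) = G/(1+GH) = [46/(s+30)] / [1 + 46/(s+30)] = 46/(s+30+46) = 46/(s+76). DC gain = 46/76 = 0.6053.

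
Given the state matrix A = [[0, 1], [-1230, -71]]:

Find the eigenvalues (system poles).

det(A - λI) = λ² - (-71)λ + 1230 = (λ - (-41))(λ - (-30)). Eigenvalues: -41, -30.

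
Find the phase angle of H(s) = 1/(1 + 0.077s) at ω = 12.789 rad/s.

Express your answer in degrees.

Phase = -arctan(ωτ) = -arctan(12.789 × 0.077) = -44.6°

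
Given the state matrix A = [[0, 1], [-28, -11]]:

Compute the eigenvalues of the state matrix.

det(A - λI) = λ² - (-11)λ + 28 = (λ - (-4))(λ - (-7)). Eigenvalues: -4, -7.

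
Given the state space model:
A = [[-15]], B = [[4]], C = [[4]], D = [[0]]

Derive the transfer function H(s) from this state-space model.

(sI - A)⁻¹ = 1/(s + 15). H(s) = 4 × 4/(s + 15) + 0 = 16/(s + 15).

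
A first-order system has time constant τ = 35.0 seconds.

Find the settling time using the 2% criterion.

For first-order system, 2% settling time ≈ 4τ = 4 × 35.0 = 140.0 s.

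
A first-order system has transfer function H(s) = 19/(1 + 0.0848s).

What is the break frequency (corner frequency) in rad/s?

Corner frequency = 1/τ = 1/0.0848 = 11.792 rad/s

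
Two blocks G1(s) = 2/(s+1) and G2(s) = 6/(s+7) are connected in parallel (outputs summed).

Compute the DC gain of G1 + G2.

Parallel: G_eq = G1 + G2. DC gain = G1(0) + G2(0) = 2/1 + 6/7 = 2 + 0.8571 = 2.8571.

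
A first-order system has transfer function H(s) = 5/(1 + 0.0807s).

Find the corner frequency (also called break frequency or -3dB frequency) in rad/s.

Corner frequency = 1/τ = 1/0.0807 = 12.392 rad/s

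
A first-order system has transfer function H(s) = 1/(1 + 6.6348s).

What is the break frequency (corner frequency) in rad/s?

Corner frequency = 1/τ = 1/6.6348 = 0.151 rad/s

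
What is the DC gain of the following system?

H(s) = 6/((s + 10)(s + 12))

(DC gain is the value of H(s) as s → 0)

DC gain = H(0) = 6/(10 × 12) = 6/120 = 0.05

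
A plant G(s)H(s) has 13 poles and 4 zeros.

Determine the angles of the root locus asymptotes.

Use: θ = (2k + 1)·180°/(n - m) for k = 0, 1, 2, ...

n - m = 13 - 4 = 9. Angles: θk = (2k + 1)·180°/9 = 20°, 60°, 100°, 140°, 180°, 220°, 260°, 300°, 340°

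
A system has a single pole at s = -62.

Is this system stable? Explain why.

Pole at s = -62 is in the left half-plane. Stable.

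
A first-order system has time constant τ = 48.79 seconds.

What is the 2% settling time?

For first-order system, 2% settling time ≈ 4τ = 4 × 48.79 = 195.16 s.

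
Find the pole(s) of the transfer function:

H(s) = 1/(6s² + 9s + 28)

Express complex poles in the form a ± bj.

Discriminant = 9² - 4×6×28 = 81 - 672 = -591 < 0, so the poles are a complex conjugate pair s = (-9 ± j√591)/(2×6). Real part = -9/(2×6) = -9/12 = -0.75; imaginary part = ±√591/(2×6) ≈ 2.0259. Poles: s = -0.75 ± 2.0259j.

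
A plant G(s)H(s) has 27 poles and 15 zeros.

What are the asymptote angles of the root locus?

n - m = 27 - 15 = 12. Angles: θk = (2k + 1)·180°/12 = 15°, 45°, 75°, 105°, 135°, 165°, 195°, 225°, 255°, 285°, 315°, 345°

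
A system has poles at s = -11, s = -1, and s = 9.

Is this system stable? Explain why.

Pole(s) at s = 9 are not in the left half-plane. System is unstable.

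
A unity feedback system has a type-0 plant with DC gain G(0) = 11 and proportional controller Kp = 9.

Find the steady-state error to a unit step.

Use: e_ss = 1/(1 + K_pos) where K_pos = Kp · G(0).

K_pos = Kp · G(0) = 9 × 11 = 99. e_ss = 1/(1 + 99) = 0.01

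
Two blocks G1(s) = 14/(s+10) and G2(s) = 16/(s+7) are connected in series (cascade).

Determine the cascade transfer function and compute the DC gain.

Series: multiply transfer functions. G_eq = 14/(s+10) × 16/(s+7) = 224/((s+10)(s+7)). DC gain = 224/(10×7) = 3.2.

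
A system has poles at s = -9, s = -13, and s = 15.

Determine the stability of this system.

Pole(s) at s = 15 are not in the left half-plane. System is unstable.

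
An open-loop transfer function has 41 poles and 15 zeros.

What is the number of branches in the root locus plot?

Root locus has n branches where n = number of poles = 41.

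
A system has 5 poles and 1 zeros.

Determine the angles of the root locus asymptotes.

n - m = 5 - 1 = 4. Angles: θk = (2k + 1)·180°/4 = 45°, 135°, 225°, 315°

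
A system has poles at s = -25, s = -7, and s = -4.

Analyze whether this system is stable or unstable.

All poles are in the left half-plane. System is stable.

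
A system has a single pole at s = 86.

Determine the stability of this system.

Pole at s = 86 is in the right half-plane. Unstable.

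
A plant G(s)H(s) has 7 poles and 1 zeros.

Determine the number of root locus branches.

Root locus has n branches where n = number of poles = 7.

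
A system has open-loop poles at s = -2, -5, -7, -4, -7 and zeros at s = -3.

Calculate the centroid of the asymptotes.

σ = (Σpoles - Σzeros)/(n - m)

σ = (Σpoles - Σzeros)/(n - m) = (-25 - (-3))/(5 - 1) = -22/4 = -5.5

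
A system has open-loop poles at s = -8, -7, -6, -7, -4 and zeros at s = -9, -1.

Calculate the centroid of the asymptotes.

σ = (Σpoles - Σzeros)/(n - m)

σ = (Σpoles - Σzeros)/(n - m) = (-32 - (-10))/(5 - 2) = -22/3 = -7.33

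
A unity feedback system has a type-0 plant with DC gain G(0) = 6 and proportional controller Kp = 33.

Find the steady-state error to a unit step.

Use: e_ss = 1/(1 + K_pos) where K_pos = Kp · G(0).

K_pos = Kp · G(0) = 33 × 6 = 198. e_ss = 1/(1 + 198) = 0.0050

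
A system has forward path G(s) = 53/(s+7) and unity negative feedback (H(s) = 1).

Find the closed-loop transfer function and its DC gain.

T(s) = G/(1+GH) = [53/(s+7)] / [1 + 53/(s+7)] = 53/(s+7+53) = 53/(s+60). DC gain = 53/60 = 0.8833.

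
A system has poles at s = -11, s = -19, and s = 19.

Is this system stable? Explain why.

Pole(s) at s = 19 are not in the left half-plane. System is unstable.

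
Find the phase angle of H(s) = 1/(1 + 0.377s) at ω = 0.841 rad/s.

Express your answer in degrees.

Phase = -arctan(ωτ) = -arctan(0.841 × 0.377) = -17.6°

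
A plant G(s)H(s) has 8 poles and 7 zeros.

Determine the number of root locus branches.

Root locus has n branches where n = number of poles = 8.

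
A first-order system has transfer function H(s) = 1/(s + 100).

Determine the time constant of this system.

For H(s) = 1/(s + 1/τ), the pole is at -1/τ = -100, so τ = 1/100 = 0.01 s.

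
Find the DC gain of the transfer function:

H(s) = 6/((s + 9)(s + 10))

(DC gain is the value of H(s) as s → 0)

DC gain = H(0) = 6/(9 × 10) = 6/90 = 0.0667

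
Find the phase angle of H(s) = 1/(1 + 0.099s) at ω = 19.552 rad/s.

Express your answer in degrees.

Phase = -arctan(ωτ) = -arctan(19.552 × 0.099) = -62.7°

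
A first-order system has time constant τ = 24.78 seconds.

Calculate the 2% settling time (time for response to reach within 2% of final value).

For first-order system, 2% settling time ≈ 4τ = 4 × 24.78 = 99.12 s.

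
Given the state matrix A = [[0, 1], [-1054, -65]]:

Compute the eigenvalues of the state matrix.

det(A - λI) = λ² - (-65)λ + 1054 = (λ - (-31))(λ - (-34)). Eigenvalues: -31, -34.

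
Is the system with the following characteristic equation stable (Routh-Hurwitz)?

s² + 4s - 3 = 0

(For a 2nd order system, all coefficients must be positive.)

Coefficients: 1, 4, -3. c=-3 not positive, so system is unstable.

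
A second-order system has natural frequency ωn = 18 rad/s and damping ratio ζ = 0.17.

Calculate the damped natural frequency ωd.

ωd = ωn√(1 - ζ²) = 18√(1 - 0.17²) = 17.74 rad/s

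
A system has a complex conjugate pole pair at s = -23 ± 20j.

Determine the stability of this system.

Real part of poles is -23 (< 0, left half-plane). Stable.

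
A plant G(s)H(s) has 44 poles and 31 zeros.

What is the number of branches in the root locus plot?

Root locus has n branches where n = number of poles = 44.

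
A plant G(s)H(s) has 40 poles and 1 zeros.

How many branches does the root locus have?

Root locus has n branches where n = number of poles = 40.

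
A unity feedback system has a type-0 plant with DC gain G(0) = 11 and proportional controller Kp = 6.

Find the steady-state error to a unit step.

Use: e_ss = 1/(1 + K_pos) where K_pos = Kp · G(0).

K_pos = Kp · G(0) = 6 × 11 = 66. e_ss = 1/(1 + 66) = 0.0149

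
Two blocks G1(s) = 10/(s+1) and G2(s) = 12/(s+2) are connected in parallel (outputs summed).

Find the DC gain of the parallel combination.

Parallel: G_eq = G1 + G2. DC gain = G1(0) + G2(0) = 10/1 + 12/2 = 10 + 6 = 16.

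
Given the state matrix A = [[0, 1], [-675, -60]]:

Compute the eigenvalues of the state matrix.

det(A - λI) = λ² - (-60)λ + 675 = (λ - (-15))(λ - (-45)). Eigenvalues: -15, -45.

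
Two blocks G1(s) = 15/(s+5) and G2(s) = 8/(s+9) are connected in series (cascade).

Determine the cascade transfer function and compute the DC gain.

Series: multiply transfer functions. G_eq = 15/(s+5) × 8/(s+9) = 120/((s+5)(s+9)). DC gain = 120/(5×9) = 2.6667.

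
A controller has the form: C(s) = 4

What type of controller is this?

This is a Proportional (P) controller.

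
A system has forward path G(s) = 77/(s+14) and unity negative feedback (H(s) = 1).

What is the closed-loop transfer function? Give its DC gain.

T(s) = G/(1+GH) = [77/(s+14)] / [1 + 77/(s+14)] = 77/(s+14+77) = 77/(s+91). DC gain = 77/91 = 0.8462.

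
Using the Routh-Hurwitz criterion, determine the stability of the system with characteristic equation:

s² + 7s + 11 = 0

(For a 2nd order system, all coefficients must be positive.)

Coefficients: 1, 7, 11. All positive, so system is stable.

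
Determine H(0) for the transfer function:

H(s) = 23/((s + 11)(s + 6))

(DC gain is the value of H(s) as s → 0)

DC gain = H(0) = 23/(11 × 6) = 23/66 = 0.3485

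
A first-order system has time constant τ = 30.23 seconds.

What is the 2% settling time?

For first-order system, 2% settling time ≈ 4τ = 4 × 30.23 = 120.92 s.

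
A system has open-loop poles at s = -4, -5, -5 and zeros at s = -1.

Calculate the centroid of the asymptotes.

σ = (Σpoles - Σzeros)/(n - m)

σ = (Σpoles - Σzeros)/(n - m) = (-14 - (-1))/(3 - 1) = -13/2 = -6.5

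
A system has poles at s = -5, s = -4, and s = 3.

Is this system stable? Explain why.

Pole(s) at s = 3 are not in the left half-plane. System is unstable.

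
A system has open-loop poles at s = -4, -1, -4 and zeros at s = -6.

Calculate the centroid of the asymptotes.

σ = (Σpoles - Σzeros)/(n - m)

σ = (Σpoles - Σzeros)/(n - m) = (-9 - (-6))/(3 - 1) = -3/2 = -1.5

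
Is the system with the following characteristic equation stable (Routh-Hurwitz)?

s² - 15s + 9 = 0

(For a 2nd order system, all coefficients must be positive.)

Coefficients: 1, -15, 9. b=-15 not positive, so system is unstable.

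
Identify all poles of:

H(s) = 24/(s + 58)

Pole is where denominator = 0: s + 58 = 0, so s = -58.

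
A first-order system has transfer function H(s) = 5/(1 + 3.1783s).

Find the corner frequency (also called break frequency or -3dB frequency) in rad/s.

Corner frequency = 1/τ = 1/3.1783 = 0.315 rad/s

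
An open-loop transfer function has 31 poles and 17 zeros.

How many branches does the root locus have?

Root locus has n branches where n = number of poles = 31.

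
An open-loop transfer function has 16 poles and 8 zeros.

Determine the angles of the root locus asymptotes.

n - m = 16 - 8 = 8. Angles: θk = (2k + 1)·180°/8 = 22.5°, 67.5°, 112.5°, 157.5°, 202.5°, 247.5°, 292.5°, 337.5°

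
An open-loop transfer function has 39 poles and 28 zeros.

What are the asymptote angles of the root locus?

n - m = 39 - 28 = 11. Angles: θk = (2k + 1)·180°/11 = 16.36°, 49.09°, 81.82°, 114.55°, 147.27°, 180°, 212.73°, 245.45°, 278.18°, 310.91°, 343.64°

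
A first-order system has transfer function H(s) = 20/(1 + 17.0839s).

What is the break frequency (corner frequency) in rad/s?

Corner frequency = 1/τ = 1/17.0839 = 0.059 rad/s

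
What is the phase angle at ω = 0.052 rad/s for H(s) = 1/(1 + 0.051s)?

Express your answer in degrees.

Phase = -arctan(ωτ) = -arctan(0.052 × 0.051) = -0.2°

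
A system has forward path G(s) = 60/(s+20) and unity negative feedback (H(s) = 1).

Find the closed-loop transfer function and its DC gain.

T(s) = G/(1+GH) = [60/(s+20)] / [1 + 60/(s+20)] = 60/(s+20+60) = 60/(s+80). DC gain = 60/80 = 0.75.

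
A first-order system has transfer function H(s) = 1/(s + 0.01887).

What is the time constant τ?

For H(s) = 1/(s + 1/τ), the pole is at -1/τ = -0.01887, so τ = 1/0.01887 = 52.99 s.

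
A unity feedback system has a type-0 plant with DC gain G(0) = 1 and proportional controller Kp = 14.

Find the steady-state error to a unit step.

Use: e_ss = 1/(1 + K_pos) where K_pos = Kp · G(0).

K_pos = Kp · G(0) = 14 × 1 = 14. e_ss = 1/(1 + 14) = 0.0667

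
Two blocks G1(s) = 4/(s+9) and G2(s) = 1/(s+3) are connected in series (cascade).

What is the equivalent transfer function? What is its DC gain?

Series: multiply transfer functions. G_eq = 4/(s+9) × 1/(s+3) = 4/((s+9)(s+3)). DC gain = 4/(9×3) = 0.1481.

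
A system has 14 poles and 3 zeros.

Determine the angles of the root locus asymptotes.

n - m = 14 - 3 = 11. Angles: θk = (2k + 1)·180°/11 = 16.36°, 49.09°, 81.82°, 114.55°, 147.27°, 180°, 212.73°, 245.45°, 278.18°, 310.91°, 343.64°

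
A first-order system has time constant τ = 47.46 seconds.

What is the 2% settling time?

For first-order system, 2% settling time ≈ 4τ = 4 × 47.46 = 189.84 s.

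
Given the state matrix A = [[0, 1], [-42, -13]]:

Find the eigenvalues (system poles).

det(A - λI) = λ² - (-13)λ + 42 = (λ - (-7))(λ - (-6)). Eigenvalues: -7, -6.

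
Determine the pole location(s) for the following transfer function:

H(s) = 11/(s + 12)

Pole is where denominator = 0: s + 12 = 0, so s = -12.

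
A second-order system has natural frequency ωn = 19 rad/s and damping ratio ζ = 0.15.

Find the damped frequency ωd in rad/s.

ωd = ωn√(1 - ζ²) = 19√(1 - 0.15²) = 18.79 rad/s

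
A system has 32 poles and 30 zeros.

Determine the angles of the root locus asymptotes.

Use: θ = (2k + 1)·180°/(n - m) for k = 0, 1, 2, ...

n - m = 32 - 30 = 2. Angles: θk = (2k + 1)·180°/2 = 90°, 270°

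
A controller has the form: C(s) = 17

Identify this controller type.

This is a Proportional (P) controller.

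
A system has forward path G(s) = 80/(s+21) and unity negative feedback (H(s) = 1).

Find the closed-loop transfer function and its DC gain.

T(s) = G/(1+GH) = [80/(s+21)] / [1 + 80/(s+21)] = 80/(s+21+80) = 80/(s+101). DC gain = 80/101 = 0.7921.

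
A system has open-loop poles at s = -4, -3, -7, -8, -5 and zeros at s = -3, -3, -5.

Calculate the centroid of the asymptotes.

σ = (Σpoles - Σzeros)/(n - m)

σ = (Σpoles - Σzeros)/(n - m) = (-27 - (-11))/(5 - 3) = -16/2 = -8.0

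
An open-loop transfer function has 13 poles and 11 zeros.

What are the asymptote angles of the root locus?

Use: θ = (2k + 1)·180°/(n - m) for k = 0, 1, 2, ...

n - m = 13 - 11 = 2. Angles: θk = (2k + 1)·180°/2 = 90°, 270°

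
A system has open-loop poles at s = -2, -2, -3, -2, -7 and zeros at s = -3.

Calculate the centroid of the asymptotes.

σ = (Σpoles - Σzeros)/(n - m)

σ = (Σpoles - Σzeros)/(n - m) = (-16 - (-3))/(5 - 1) = -13/4 = -3.25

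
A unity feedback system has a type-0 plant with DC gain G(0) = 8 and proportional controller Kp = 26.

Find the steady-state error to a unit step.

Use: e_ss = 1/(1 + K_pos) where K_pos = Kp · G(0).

K_pos = Kp · G(0) = 26 × 8 = 208. e_ss = 1/(1 + 208) = 0.0048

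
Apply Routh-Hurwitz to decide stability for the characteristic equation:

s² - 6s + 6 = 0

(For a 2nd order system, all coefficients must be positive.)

Coefficients: 1, -6, 6. b=-6 not positive, so system is unstable.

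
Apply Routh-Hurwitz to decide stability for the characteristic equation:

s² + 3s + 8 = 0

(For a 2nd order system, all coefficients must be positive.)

Coefficients: 1, 3, 8. All positive, so system is stable.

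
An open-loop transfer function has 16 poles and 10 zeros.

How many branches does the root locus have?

Root locus has n branches where n = number of poles = 16.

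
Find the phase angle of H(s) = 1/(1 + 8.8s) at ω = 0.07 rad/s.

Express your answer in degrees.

Phase = -arctan(ωτ) = -arctan(0.07 × 8.8) = -31.6°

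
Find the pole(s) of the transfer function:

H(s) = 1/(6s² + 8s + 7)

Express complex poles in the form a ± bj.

Discriminant = 8² - 4×6×7 = 64 - 168 = -104 < 0, so the poles are a complex conjugate pair s = (-8 ± j√104)/(2×6). Real part = -8/(2×6) = -8/12 ≈ -0.6667; imaginary part = ±√104/(2×6) ≈ 0.8498. Poles: s = -0.6667 ± 0.8498j.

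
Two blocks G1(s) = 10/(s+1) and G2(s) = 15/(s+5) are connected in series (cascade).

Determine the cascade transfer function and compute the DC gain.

Series: multiply transfer functions. G_eq = 10/(s+1) × 15/(s+5) = 150/((s+1)(s+5)). DC gain = 150/(1×5) = 30.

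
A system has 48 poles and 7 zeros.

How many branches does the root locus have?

Root locus has n branches where n = number of poles = 48.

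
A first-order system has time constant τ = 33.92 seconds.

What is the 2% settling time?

For first-order system, 2% settling time ≈ 4τ = 4 × 33.92 = 135.68 s.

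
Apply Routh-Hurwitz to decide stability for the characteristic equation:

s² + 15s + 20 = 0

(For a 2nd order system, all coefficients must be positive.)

Coefficients: 1, 15, 20. All positive, so system is stable.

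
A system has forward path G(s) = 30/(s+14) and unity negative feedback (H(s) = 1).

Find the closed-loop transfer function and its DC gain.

T(s) = G/(1+GH) = [30/(s+14)] / [1 + 30/(s+14)] = 30/(s+14+30) = 30/(s+44). DC gain = 30/44 = 0.6818.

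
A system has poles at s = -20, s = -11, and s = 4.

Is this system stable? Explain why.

Pole(s) at s = 4 are not in the left half-plane. System is unstable.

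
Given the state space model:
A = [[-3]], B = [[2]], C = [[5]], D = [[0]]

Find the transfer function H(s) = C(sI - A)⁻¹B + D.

(sI - A)⁻¹ = 1/(s + 3). H(s) = 5 × 2/(s + 3) + 0 = 10/(s + 3).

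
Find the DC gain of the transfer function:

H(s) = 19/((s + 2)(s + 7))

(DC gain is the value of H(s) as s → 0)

DC gain = H(0) = 19/(2 × 7) = 19/14 = 1.3571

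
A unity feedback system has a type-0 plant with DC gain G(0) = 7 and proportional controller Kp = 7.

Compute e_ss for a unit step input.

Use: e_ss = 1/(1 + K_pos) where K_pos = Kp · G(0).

K_pos = Kp · G(0) = 7 × 7 = 49. e_ss = 1/(1 + 49) = 0.02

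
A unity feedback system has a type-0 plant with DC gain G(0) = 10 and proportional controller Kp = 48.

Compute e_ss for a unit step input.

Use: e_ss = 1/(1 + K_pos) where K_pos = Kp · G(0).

K_pos = Kp · G(0) = 48 × 10 = 480. e_ss = 1/(1 + 480) = 0.0021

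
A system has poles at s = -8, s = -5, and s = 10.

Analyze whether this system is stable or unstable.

Pole(s) at s = 10 are not in the left half-plane. System is unstable.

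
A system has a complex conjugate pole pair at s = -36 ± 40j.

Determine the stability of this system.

Real part of poles is -36 (< 0, left half-plane). Stable.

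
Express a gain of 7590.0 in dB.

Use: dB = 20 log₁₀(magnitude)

dB = 20 log₁₀(7590.0) = 77.6 dB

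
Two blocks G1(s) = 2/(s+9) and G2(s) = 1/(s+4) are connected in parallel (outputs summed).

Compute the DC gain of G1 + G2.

Parallel: G_eq = G1 + G2. DC gain = G1(0) + G2(0) = 2/9 + 1/4 = 0.2222 + 0.25 = 0.4722.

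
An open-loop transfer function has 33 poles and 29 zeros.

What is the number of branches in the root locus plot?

Root locus has n branches where n = number of poles = 33.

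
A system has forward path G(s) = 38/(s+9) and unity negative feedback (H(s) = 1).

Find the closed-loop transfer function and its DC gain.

T(s) = G/(1+GH) = [38/(s+9)] / [1 + 38/(s+9)] = 38/(s+9+38) = 38/(s+47). DC gain = 38/47 = 0.8085.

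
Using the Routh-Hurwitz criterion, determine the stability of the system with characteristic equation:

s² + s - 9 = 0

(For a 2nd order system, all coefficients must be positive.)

Coefficients: 1, 1, -9. c=-9 not positive, so system is unstable.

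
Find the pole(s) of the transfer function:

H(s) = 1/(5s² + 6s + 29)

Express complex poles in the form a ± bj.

Discriminant = 6² - 4×5×29 = 36 - 580 = -544 < 0, so the poles are a complex conjugate pair s = (-6 ± j√544)/(2×5). Real part = -6/(2×5) = -6/10 = -0.6; imaginary part = ±√544/(2×5) ≈ 2.3324. Poles: s = -0.6 ± 2.3324j.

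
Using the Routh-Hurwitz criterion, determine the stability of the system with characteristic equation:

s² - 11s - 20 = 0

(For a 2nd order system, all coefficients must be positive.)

Coefficients: 1, -11, -20. b=-11, c=-20 not positive, so system is unstable.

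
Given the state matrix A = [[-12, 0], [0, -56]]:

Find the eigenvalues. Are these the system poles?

For diagonal matrix, eigenvalues are diagonal entries: λ₁ = -12, λ₂ = -56. Eigenvalues of A = system poles.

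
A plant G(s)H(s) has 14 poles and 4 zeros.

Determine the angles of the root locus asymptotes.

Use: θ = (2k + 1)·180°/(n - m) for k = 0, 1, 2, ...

n - m = 14 - 4 = 10. Angles: θk = (2k + 1)·180°/10 = 18°, 54°, 90°, 126°, 162°, 198°, 234°, 270°, 306°, 342°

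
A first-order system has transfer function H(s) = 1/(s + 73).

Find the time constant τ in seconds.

For H(s) = 1/(s + 1/τ), the pole is at -1/τ = -73, so τ = 1/73 = 0.0137 s.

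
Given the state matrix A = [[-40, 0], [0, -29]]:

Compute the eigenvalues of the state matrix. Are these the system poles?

For diagonal matrix, eigenvalues are diagonal entries: λ₁ = -40, λ₂ = -29. Eigenvalues of A = system poles.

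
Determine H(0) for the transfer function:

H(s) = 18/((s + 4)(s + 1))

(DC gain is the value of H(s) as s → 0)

DC gain = H(0) = 18/(4 × 1) = 18/4 = 4.5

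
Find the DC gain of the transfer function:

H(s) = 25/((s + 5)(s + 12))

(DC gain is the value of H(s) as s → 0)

DC gain = H(0) = 25/(5 × 12) = 25/60 = 0.4167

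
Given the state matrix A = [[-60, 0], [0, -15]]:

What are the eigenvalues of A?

For diagonal matrix, eigenvalues are diagonal entries: λ₁ = -60, λ₂ = -15.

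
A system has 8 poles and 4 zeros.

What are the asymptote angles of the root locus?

n - m = 8 - 4 = 4. Angles: θk = (2k + 1)·180°/4 = 45°, 135°, 225°, 315°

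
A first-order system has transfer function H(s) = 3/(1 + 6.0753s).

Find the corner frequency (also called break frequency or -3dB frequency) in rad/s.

Corner frequency = 1/τ = 1/6.0753 = 0.165 rad/s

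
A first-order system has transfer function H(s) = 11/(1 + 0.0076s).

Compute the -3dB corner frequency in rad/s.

Corner frequency = 1/τ = 1/0.0076 = 131.579 rad/s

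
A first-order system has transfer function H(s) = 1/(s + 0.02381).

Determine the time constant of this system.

For H(s) = 1/(s + 1/τ), the pole is at -1/τ = -0.02381, so τ = 1/0.02381 = 42 s.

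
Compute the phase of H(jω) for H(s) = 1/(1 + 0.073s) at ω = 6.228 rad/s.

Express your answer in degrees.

Phase = -arctan(ωτ) = -arctan(6.228 × 0.073) = -24.4°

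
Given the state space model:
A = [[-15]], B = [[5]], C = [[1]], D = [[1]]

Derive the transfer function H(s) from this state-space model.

(sI - A)⁻¹ = 1/(s + 15). H(s) = 1×5/(s + 15) + 1 = (s + 20)/(s + 15).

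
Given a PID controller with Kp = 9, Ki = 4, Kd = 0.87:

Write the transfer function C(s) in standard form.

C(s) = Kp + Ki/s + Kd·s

Substituting values: C(s) = 9 + 4/s + 0.87s = (0.87s² + 9s + 4)/s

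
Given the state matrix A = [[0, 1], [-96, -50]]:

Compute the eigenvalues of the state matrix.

det(A - λI) = λ² - (-50)λ + 96 = (λ - (-2))(λ - (-48)). Eigenvalues: -2, -48.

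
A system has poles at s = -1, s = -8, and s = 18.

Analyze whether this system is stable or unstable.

Pole(s) at s = 18 are not in the left half-plane. System is unstable.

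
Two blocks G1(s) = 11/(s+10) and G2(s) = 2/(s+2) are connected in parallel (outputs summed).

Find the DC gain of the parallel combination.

Parallel: G_eq = G1 + G2. DC gain = G1(0) + G2(0) = 11/10 + 2/2 = 1.1 + 1 = 2.1.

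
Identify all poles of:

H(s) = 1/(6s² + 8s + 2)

Discriminant = 8² - 4×6×2 = 64 - 48 = 16 > 0, so two distinct real poles. Using quadratic formula: s = (-8 ± √16)/(2×6) = (-8 ± √16)/12, with √16 = 4. s₁ = -4/12 ≈ -0.3333, s₂ = -12/12 = -1. Poles: s₁ = -0.3333, s₂ = -1.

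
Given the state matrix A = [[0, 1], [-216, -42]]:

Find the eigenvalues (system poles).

det(A - λI) = λ² - (-42)λ + 216 = (λ - (-36))(λ - (-6)). Eigenvalues: -36, -6.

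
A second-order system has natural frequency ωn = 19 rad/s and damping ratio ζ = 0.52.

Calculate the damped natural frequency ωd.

ωd = ωn√(1 - ζ²) = 19√(1 - 0.52²) = 16.23 rad/s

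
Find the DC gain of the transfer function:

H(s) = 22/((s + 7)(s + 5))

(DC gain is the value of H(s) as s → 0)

DC gain = H(0) = 22/(7 × 5) = 22/35 = 0.6286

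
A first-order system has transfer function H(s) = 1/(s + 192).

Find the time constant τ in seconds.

For H(s) = 1/(s + 1/τ), the pole is at -1/τ = -192, so τ = 1/192 = 0.0052 s.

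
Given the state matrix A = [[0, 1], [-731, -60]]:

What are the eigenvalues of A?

det(A - λI) = λ² - (-60)λ + 731 = (λ - (-17))(λ - (-43)). Eigenvalues: -17, -43.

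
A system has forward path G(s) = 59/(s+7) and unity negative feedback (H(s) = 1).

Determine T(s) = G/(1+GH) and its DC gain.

T(s) = G/(1+GH) = [59/(s+7)] / [1 + 59/(s+7)] = 59/(s+7+59) = 59/(s+66). DC gain = 59/66 = 0.8939.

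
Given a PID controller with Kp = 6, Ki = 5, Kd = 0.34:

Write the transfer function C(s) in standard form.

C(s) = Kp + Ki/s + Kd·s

Substituting values: C(s) = 6 + 5/s + 0.34s = (0.34s² + 6s + 5)/s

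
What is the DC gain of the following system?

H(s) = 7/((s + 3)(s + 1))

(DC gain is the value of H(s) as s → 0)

DC gain = H(0) = 7/(3 × 1) = 7/3 = 2.3333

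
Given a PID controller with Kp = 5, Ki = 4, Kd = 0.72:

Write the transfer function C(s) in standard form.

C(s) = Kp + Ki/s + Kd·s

Substituting values: C(s) = 5 + 4/s + 0.72s = (0.72s² + 5s + 4)/s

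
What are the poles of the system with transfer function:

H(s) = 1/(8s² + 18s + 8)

Discriminant = 18² - 4×8×8 = 324 - 256 = 68 > 0, so two distinct real poles. Using quadratic formula: s = (-18 ± √68)/(2×8) = (-18 ± √68)/16, with √68 ≈ 8.2462. s₁ ≈ -0.6096, s₂ ≈ -1.6404. Poles: s₁ = -0.6096, s₂ = -1.6404.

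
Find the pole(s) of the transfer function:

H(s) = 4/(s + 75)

Pole is where denominator = 0: s + 75 = 0, so s = -75.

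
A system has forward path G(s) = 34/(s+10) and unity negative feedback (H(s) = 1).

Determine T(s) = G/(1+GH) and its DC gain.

T(s) = G/(1+GH) = [34/(s+10)] / [1 + 34/(s+10)] = 34/(s+10+34) = 34/(s+44). DC gain = 34/44 = 0.7727.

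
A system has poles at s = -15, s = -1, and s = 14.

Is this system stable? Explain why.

Pole(s) at s = 14 are not in the left half-plane. System is unstable.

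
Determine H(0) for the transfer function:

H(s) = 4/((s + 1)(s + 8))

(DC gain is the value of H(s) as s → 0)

DC gain = H(0) = 4/(1 × 8) = 4/8 = 0.5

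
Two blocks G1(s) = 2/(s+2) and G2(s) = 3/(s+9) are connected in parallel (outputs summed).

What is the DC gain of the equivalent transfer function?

Parallel: G_eq = G1 + G2. DC gain = G1(0) + G2(0) = 2/2 + 3/9 = 1 + 0.3333 = 1.3333.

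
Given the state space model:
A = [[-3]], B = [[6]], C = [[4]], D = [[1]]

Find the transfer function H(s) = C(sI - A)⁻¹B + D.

(sI - A)⁻¹ = 1/(s + 3). H(s) = 4×6/(s + 3) + 1 = (s + 27)/(s + 3).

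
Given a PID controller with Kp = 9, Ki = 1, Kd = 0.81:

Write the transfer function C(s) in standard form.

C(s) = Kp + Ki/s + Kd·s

Substituting values: C(s) = 9 + 1/s + 0.81s = (0.81s² + 9s + 1)/s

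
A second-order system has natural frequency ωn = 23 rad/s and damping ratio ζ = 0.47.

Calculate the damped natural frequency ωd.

ωd = ωn√(1 - ζ²) = 23√(1 - 0.47²) = 20.3 rad/s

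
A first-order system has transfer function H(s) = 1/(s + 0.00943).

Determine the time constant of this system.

For H(s) = 1/(s + 1/τ), the pole is at -1/τ = -0.00943, so τ = 1/0.00943 = 106 s.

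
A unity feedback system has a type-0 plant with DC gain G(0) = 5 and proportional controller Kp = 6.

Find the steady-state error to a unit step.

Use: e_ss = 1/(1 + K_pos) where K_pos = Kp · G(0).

K_pos = Kp · G(0) = 6 × 5 = 30. e_ss = 1/(1 + 30) = 0.0323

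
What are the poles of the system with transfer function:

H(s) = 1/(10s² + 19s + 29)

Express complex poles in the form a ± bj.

Discriminant = 19² - 4×10×29 = 361 - 1160 = -799 < 0, so the poles are a complex conjugate pair s = (-19 ± j√799)/(2×10). Real part = -19/(2×10) = -19/20 = -0.95; imaginary part = ±√799/(2×10) ≈ 1.4133. Poles: s = -0.95 ± 1.4133j.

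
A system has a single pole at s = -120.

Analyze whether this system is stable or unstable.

Pole at s = -120 is in the left half-plane. Stable.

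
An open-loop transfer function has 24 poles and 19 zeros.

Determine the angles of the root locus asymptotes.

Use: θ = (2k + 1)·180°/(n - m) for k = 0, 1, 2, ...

n - m = 24 - 19 = 5. Angles: θk = (2k + 1)·180°/5 = 36°, 108°, 180°, 252°, 324°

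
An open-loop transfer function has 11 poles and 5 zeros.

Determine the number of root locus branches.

Root locus has n branches where n = number of poles = 11.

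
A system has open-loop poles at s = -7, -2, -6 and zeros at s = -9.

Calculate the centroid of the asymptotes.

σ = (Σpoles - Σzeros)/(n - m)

σ = (Σpoles - Σzeros)/(n - m) = (-15 - (-9))/(3 - 1) = -6/2 = -3.0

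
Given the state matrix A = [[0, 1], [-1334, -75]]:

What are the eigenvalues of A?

det(A - λI) = λ² - (-75)λ + 1334 = (λ - (-46))(λ - (-29)). Eigenvalues: -46, -29.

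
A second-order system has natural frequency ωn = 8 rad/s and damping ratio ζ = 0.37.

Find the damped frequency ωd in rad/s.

ωd = ωn√(1 - ζ²) = 8√(1 - 0.37²) = 7.43 rad/s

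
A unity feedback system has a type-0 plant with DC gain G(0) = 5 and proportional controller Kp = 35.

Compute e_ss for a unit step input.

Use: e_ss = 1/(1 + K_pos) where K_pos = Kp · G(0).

K_pos = Kp · G(0) = 35 × 5 = 175. e_ss = 1/(1 + 175) = 0.0057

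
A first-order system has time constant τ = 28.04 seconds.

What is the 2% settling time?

For first-order system, 2% settling time ≈ 4τ = 4 × 28.04 = 112.16 s.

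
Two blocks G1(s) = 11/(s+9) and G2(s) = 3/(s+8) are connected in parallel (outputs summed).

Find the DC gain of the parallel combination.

Parallel: G_eq = G1 + G2. DC gain = G1(0) + G2(0) = 11/9 + 3/8 = 1.2222 + 0.375 = 1.5972.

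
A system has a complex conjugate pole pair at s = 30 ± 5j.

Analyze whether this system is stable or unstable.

Real part of poles is 30 (> 0, right half-plane). Unstable.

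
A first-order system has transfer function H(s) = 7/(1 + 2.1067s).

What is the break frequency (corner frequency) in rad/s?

Corner frequency = 1/τ = 1/2.1067 = 0.475 rad/s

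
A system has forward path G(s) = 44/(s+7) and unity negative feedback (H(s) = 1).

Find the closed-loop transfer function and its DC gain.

T(s) = G/(1+GH) = [44/(s+7)] / [1 + 44/(s+7)] = 44/(s+7+44) = 44/(s+51). DC gain = 44/51 = 0.8627.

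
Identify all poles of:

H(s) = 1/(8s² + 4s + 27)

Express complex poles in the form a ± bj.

Discriminant = 4² - 4×8×27 = 16 - 864 = -848 < 0, so the poles are a complex conjugate pair s = (-4 ± j√848)/(2×8). Real part = -4/(2×8) = -4/16 = -0.25; imaginary part = ±√848/(2×8) ≈ 1.8200. Poles: s = -0.25 ± 1.8200j.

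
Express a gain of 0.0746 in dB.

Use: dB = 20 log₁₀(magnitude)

dB = 20 log₁₀(0.0746) = -22.5 dB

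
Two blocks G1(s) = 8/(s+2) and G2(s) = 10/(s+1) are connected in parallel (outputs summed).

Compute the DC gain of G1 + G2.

Parallel: G_eq = G1 + G2. DC gain = G1(0) + G2(0) = 8/2 + 10/1 = 4 + 10 = 14.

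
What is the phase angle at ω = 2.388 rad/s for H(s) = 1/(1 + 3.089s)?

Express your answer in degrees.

Phase = -arctan(ωτ) = -arctan(2.388 × 3.089) = -82.3°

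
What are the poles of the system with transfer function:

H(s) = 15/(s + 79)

Pole is where denominator = 0: s + 79 = 0, so s = -79.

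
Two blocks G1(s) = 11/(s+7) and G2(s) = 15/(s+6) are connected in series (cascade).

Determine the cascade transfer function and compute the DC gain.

Series: multiply transfer functions. G_eq = 11/(s+7) × 15/(s+6) = 165/((s+7)(s+6)). DC gain = 165/(7×6) = 3.9286.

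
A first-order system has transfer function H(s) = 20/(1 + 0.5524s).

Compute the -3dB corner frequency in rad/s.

Corner frequency = 1/τ = 1/0.5524 = 1.81 rad/s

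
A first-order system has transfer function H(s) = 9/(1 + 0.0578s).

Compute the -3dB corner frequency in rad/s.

Corner frequency = 1/τ = 1/0.0578 = 17.301 rad/s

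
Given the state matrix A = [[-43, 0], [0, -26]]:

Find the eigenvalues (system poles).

For diagonal matrix, eigenvalues are diagonal entries: λ₁ = -43, λ₂ = -26.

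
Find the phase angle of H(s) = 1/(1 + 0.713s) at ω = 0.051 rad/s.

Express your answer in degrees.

Phase = -arctan(ωτ) = -arctan(0.051 × 0.713) = -2.1°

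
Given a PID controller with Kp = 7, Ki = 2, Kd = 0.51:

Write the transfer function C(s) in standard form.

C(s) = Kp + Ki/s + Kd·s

Substituting values: C(s) = 7 + 2/s + 0.51s = (0.51s² + 7s + 2)/s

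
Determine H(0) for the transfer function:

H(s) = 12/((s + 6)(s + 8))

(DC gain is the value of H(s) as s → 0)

DC gain = H(0) = 12/(6 × 8) = 12/48 = 0.25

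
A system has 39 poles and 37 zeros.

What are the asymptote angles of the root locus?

n - m = 39 - 37 = 2. Angles: θk = (2k + 1)·180°/2 = 90°, 270°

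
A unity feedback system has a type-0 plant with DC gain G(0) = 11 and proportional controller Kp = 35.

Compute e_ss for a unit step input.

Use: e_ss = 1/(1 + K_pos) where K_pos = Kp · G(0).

K_pos = Kp · G(0) = 35 × 11 = 385. e_ss = 1/(1 + 385) = 0.0026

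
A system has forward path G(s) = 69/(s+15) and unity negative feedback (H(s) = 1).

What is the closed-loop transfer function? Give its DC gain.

T(s) = G/(1+GH) = [69/(s+15)] / [1 + 69/(s+15)] = 69/(s+15+69) = 69/(s+84). DC gain = 69/84 = 0.8214.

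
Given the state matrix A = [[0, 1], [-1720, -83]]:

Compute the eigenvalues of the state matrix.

det(A - λI) = λ² - (-83)λ + 1720 = (λ - (-43))(λ - (-40)). Eigenvalues: -43, -40.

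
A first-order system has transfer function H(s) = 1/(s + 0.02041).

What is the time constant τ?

For H(s) = 1/(s + 1/τ), the pole is at -1/τ = -0.02041, so τ = 1/0.02041 = 49 s.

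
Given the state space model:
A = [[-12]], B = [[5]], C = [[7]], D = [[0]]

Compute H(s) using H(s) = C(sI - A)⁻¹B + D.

(sI - A)⁻¹ = 1/(s + 12). H(s) = 7 × 5/(s + 12) + 0 = 35/(s + 12).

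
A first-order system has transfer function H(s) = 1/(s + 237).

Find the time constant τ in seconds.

For H(s) = 1/(s + 1/τ), the pole is at -1/τ = -237, so τ = 1/237 = 0.0042 s.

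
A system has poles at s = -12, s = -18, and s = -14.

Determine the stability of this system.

All poles are in the left half-plane. System is stable.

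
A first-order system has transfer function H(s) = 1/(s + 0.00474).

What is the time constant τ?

For H(s) = 1/(s + 1/τ), the pole is at -1/τ = -0.00474, so τ = 1/0.00474 = 211 s.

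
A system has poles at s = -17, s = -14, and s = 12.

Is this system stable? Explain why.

Pole(s) at s = 12 are not in the left half-plane. System is unstable.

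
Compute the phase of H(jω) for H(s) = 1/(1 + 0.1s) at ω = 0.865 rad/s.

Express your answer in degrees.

Phase = -arctan(ωτ) = -arctan(0.865 × 0.1) = -4.9°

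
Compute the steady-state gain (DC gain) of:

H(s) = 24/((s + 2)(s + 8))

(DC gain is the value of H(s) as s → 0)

DC gain = H(0) = 24/(2 × 8) = 24/16 = 1.5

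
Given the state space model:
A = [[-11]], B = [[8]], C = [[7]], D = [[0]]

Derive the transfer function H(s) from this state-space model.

(sI - A)⁻¹ = 1/(s + 11). H(s) = 7 × 8/(s + 11) + 0 = 56/(s + 11).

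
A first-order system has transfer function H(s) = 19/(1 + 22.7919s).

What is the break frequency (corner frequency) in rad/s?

Corner frequency = 1/τ = 1/22.7919 = 0.044 rad/s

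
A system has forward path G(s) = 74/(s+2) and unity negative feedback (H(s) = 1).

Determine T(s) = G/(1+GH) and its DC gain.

T(s) = G/(1+GH) = [74/(s+2)] / [1 + 74/(s+2)] = 74/(s+2+74) = 74/(s+76). DC gain = 74/76 = 0.9737.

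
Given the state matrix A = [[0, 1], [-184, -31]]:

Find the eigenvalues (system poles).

det(A - λI) = λ² - (-31)λ + 184 = (λ - (-23))(λ - (-8)). Eigenvalues: -23, -8.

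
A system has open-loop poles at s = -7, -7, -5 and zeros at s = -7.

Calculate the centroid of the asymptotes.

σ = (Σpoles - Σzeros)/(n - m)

σ = (Σpoles - Σzeros)/(n - m) = (-19 - (-7))/(3 - 1) = -12/2 = -6.0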